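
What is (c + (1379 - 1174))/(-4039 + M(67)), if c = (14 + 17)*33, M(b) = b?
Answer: -307/993 ≈ -0.30916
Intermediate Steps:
c = 1023 (c = 31*33 = 1023)
(c + (1379 - 1174))/(-4039 + M(67)) = (1023 + (1379 - 1174))/(-4039 + 67) = (1023 + 205)/(-3972) = 1228*(-1/3972) = -307/993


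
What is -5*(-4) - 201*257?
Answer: -51637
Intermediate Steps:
-5*(-4) - 201*257 = 20 - 51657 = -51637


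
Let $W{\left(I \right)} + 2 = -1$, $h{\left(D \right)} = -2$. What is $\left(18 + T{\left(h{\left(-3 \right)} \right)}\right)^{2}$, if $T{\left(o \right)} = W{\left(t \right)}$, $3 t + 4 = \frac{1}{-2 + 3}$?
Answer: $225$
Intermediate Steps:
$t = -1$ ($t = - \frac{4}{3} + \frac{1}{3 \left(-2 + 3\right)} = - \frac{4}{3} + \frac{1}{3 \cdot 1} = - \frac{4}{3} + \frac{1}{3} \cdot 1 = - \frac{4}{3} + \frac{1}{3} = -1$)
$W{\left(I \right)} = -3$ ($W{\left(I \right)} = -2 - 1 = -3$)
$T{\left(o \right)} = -3$
$\left(18 + T{\left(h{\left(-3 \right)} \right)}\right)^{2} = \left(18 - 3\right)^{2} = 15^{2} = 225$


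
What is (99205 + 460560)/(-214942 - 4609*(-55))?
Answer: 559765/38553 ≈ 14.519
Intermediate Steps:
(99205 + 460560)/(-214942 - 4609*(-55)) = 559765/(-214942 + 253495) = 559765/38553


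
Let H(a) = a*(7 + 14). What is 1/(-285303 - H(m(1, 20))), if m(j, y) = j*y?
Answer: -1/285723 ≈ -3.4999e-6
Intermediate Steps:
H(a) = 21*a (H(a) = a*21 = 21*a)
1/(-285303 - H(m(1, 20))) = 1/(-285303 - 21*1*20) = 1/(-285303 - 21*20) = 1/(-285303 - 1*420) = 1/(-285303 - 420) = 1/(-285723) = -1/285723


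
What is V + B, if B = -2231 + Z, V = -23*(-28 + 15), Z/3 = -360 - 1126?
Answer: -6390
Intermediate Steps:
Z = -4458 (Z = 3*(-360 - 1126) = 3*(-1486) = -4458)
V = 299 (V = -23*(-13) = 299)
B = -6689 (B = -2231 - 4458 = -6689)
V + B = 299 - 6689 = -6390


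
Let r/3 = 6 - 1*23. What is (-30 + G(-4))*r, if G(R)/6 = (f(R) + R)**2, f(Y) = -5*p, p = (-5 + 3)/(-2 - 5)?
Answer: -366894/49 ≈ -7487.6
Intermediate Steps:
p = 2/7 (p = -2/(-7) = -2*(-1/7) = 2/7 ≈ 0.28571)
f(Y) = -10/7 (f(Y) = -5*2/7 = -10/7)
r = -51 (r = 3*(6 - 1*23) = 3*(6 - 23) = 3*(-17) = -51)
G(R) = 6*(-10/7 + R)**2
(-30 + G(-4))*r = (-30 + 6*(-10 + 7*(-4))**2/49)*(-51) = (-30 + 6*(-10 - 28)**2/49)*(-51) = (-30 + (6/49)*(-38)**2)*(-51) = (-30 + (6/49)*1444)*(-51) = (-30 + 8664/49)*(-51) = (7194/49)*(-51) = -366894/49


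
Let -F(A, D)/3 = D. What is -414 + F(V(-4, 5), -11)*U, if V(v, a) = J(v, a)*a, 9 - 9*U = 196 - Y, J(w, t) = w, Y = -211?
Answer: -5620/3 ≈ -1873.3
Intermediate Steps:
U = -398/9 (U = 1 - (196 - 1*(-211))/9 = 1 - (196 + 211)/9 = 1 - ⅑*407 = 1 - 407/9 = -398/9 ≈ -44.222)
V(v, a) = a*v (V(v, a) = v*a = a*v)
F(A, D) = -3*D
-414 + F(V(-4, 5), -11)*U = -414 - 3*(-11)*(-398/9) = -414 + 33*(-398/9) = -414 - 4378/3 = -5620/3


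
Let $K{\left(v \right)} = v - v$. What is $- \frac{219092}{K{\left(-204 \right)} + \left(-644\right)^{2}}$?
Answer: $- \frac{54773}{103684} \approx -0.52827$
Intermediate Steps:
$K{\left(v \right)} = 0$
$- \frac{219092}{K{\left(-204 \right)} + \left(-644\right)^{2}} = - \frac{219092}{0 + \left(-644\right)^{2}} = - \frac{219092}{0 + 414736} = - \frac{219092}{414736} = \left(-219092\right) \frac{1}{414736} = - \frac{54773}{103684}$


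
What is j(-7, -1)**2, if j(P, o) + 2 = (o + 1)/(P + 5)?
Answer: 4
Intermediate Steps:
j(P, o) = -2 + (1 + o)/(5 + P) (j(P, o) = -2 + (o + 1)/(P + 5) = -2 + (1 + o)/(5 + P))
j(-7, -1)**2 = ((-9 - 1 - 2*(-7))/(5 - 7))**2 = ((-9 - 1 + 14)/(-2))**2 = (-1/2*4)**2 = (-2)**2 = 4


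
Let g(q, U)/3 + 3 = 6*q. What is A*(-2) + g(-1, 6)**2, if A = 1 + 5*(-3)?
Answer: 757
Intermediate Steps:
g(q, U) = -9 + 18*q (g(q, U) = -9 + 3*(6*q) = -9 + 18*q)
A = -14 (A = 1 - 15 = -14)
A*(-2) + g(-1, 6)**2 = -14*(-2) + (-9 + 18*(-1))**2 = 28 + (-9 - 18)**2 = 28 + (-27)**2 = 28 + 729 = 757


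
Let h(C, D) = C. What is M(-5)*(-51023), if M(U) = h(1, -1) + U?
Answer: 204092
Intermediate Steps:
M(U) = 1 + U
M(-5)*(-51023) = (1 - 5)*(-51023) = -4*(-51023) = 204092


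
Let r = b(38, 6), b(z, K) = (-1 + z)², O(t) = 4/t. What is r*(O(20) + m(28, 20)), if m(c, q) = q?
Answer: 138269/5 ≈ 27654.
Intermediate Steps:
r = 1369 (r = (-1 + 38)² = 37² = 1369)
r*(O(20) + m(28, 20)) = 1369*(4/20 + 20) = 1369*(4*(1/20) + 20) = 1369*(⅕ + 20) = 1369*(101/5) = 138269/5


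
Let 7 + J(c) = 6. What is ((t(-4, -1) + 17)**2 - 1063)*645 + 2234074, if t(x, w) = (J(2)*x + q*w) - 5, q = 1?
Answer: 1693564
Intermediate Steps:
J(c) = -1 (J(c) = -7 + 6 = -1)
t(x, w) = -5 + w - x (t(x, w) = (-x + 1*w) - 5 = (-x + w) - 5 = (w - x) - 5 = -5 + w - x)
((t(-4, -1) + 17)**2 - 1063)*645 + 2234074 = (((-5 - 1 - 1*(-4)) + 17)**2 - 1063)*645 + 2234074 = (((-5 - 1 + 4) + 17)**2 - 1063)*645 + 2234074 = ((-2 + 17)**2 - 1063)*645 + 2234074 = (15**2 - 1063)*645 + 2234074 = (225 - 1063)*645 + 2234074 = -838*645 + 2234074 = -540510 + 2234074 = 1693564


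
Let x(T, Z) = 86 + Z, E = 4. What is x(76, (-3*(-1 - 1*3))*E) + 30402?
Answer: 30536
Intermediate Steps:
x(76, (-3*(-1 - 1*3))*E) + 30402 = (86 - 3*(-1 - 1*3)*4) + 30402 = (86 - 3*(-1 - 3)*4) + 30402 = (86 - 3*(-4)*4) + 30402 = (86 + 12*4) + 30402 = (86 + 48) + 30402 = 134 + 30402 = 30536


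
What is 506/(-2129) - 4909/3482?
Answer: -12213153/7413178 ≈ -1.6475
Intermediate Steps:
506/(-2129) - 4909/3482 = 506*(-1/2129) - 4909*1/3482 = -506/2129 - 4909/3482 = -12213153/7413178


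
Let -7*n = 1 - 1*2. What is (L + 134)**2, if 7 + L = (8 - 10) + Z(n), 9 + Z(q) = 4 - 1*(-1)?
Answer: 14641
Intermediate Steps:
n = 1/7 (n = -(1 - 1*2)/7 = -(1 - 2)/7 = -1/7*(-1) = 1/7 ≈ 0.14286)
Z(q) = -4 (Z(q) = -9 + (4 - 1*(-1)) = -9 + (4 + 1) = -9 + 5 = -4)
L = -13 (L = -7 + ((8 - 10) - 4) = -7 + (-2 - 4) = -7 - 6 = -13)
(L + 134)**2 = (-13 + 134)**2 = 121**2 = 14641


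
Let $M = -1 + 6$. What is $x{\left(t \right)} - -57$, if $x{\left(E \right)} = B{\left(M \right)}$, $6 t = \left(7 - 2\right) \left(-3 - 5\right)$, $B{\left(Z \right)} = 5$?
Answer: $62$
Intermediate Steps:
$M = 5$
$t = - \frac{20}{3}$ ($t = \frac{\left(7 - 2\right) \left(-3 - 5\right)}{6} = \frac{5 \left(-8\right)}{6} = \frac{1}{6} \left(-40\right) = - \frac{20}{3} \approx -6.6667$)
$x{\left(E \right)} = 5$
$x{\left(t \right)} - -57 = 5 - -57 = 5 + 57 = 62$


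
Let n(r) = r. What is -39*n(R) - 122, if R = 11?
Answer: -551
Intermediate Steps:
-39*n(R) - 122 = -39*11 - 122 = -429 - 122 = -551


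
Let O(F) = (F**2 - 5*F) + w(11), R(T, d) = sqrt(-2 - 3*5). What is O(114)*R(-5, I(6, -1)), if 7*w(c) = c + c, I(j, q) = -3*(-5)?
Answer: 87004*I*sqrt(17)/7 ≈ 51247.0*I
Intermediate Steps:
I(j, q) = 15
w(c) = 2*c/7 (w(c) = (c + c)/7 = (2*c)/7 = 2*c/7)
R(T, d) = I*sqrt(17) (R(T, d) = sqrt(-2 - 15) = sqrt(-17) = I*sqrt(17))
O(F) = 22/7 + F**2 - 5*F (O(F) = (F**2 - 5*F) + (2/7)*11 = (F**2 - 5*F) + 22/7 = 22/7 + F**2 - 5*F)
O(114)*R(-5, I(6, -1)) = (22/7 + 114**2 - 5*114)*(I*sqrt(17)) = (22/7 + 12996 - 570)*(I*sqrt(17)) = 87004*(I*sqrt(17))/7 = 87004*I*sqrt(17)/7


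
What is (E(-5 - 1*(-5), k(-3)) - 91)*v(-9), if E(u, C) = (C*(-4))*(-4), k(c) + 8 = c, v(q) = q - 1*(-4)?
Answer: 1335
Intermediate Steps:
v(q) = 4 + q (v(q) = q + 4 = 4 + q)
k(c) = -8 + c
E(u, C) = 16*C (E(u, C) = -4*C*(-4) = 16*C)
(E(-5 - 1*(-5), k(-3)) - 91)*v(-9) = (16*(-8 - 3) - 91)*(4 - 9) = (16*(-11) - 91)*(-5) = (-176 - 91)*(-5) = -267*(-5) = 1335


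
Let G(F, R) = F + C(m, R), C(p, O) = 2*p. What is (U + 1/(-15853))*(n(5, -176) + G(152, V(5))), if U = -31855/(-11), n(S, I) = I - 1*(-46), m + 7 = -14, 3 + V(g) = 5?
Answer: -10099946080/174383 ≈ -57918.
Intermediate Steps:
V(g) = 2 (V(g) = -3 + 5 = 2)
m = -21 (m = -7 - 14 = -21)
n(S, I) = 46 + I (n(S, I) = I + 46 = 46 + I)
G(F, R) = -42 + F (G(F, R) = F + 2*(-21) = F - 42 = -42 + F)
U = 31855/11 (U = -31855*(-1/11) = 31855/11 ≈ 2895.9)
(U + 1/(-15853))*(n(5, -176) + G(152, V(5))) = (31855/11 + 1/(-15853))*((46 - 176) + (-42 + 152)) = (31855/11 - 1/15853)*(-130 + 110) = (504997304/174383)*(-20) = -10099946080/174383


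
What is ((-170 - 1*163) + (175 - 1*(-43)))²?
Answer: 13225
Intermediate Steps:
((-170 - 1*163) + (175 - 1*(-43)))² = ((-170 - 163) + (175 + 43))² = (-333 + 218)² = (-115)² = 13225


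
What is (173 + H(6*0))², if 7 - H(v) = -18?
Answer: 39204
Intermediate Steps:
H(v) = 25 (H(v) = 7 - 1*(-18) = 7 + 18 = 25)
(173 + H(6*0))² = (173 + 25)² = 198² = 39204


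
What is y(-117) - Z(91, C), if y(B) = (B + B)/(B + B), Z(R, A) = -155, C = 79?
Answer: 156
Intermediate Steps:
y(B) = 1 (y(B) = (2*B)/((2*B)) = (2*B)*(1/(2*B)) = 1)
y(-117) - Z(91, C) = 1 - 1*(-155) = 1 + 155 = 156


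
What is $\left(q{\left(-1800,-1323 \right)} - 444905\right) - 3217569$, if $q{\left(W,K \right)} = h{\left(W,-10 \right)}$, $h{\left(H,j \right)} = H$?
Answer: $-3664274$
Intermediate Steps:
$q{\left(W,K \right)} = W$
$\left(q{\left(-1800,-1323 \right)} - 444905\right) - 3217569 = \left(-1800 - 444905\right) - 3217569 = -446705 - 3217569 = -3664274$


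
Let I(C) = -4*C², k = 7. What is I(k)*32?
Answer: -6272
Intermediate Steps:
I(k)*32 = -4*7²*32 = -4*49*32 = -196*32 = -6272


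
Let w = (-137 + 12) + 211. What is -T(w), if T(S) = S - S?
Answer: 0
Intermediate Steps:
w = 86 (w = -125 + 211 = 86)
T(S) = 0
-T(w) = -1*0 = 0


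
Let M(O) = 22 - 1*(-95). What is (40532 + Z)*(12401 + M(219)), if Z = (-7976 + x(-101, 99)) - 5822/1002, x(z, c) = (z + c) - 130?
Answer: 203311259734/501 ≈ 4.0581e+8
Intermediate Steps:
M(O) = 117 (M(O) = 22 + 95 = 117)
x(z, c) = -130 + c + z (x(z, c) = (c + z) - 130 = -130 + c + z)
Z = -4065019/501 (Z = (-7976 + (-130 + 99 - 101)) - 5822/1002 = (-7976 - 132) - 5822*1/1002 = -8108 - 2911/501 = -4065019/501 ≈ -8113.8)
(40532 + Z)*(12401 + M(219)) = (40532 - 4065019/501)*(12401 + 117) = (16241513/501)*12518 = 203311259734/501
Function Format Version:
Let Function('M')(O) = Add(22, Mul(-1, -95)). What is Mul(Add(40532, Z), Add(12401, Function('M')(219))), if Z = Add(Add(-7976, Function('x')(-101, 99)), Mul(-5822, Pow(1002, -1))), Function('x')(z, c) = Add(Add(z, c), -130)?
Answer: Rational(203311259734, 501) ≈ 4.0581e+8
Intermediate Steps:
Function('M')(O) = 117 (Function('M')(O) = Add(22, 95) = 117)
Function('x')(z, c) = Add(-130, c, z) (Function('x')(z, c) = Add(Add(c, z), -130) = Add(-130, c, z))
Z = Rational(-4065019, 501) (Z = Add(Add(-7976, Add(-130, 99, -101)), Mul(-5822, Pow(1002, -1))) = Add(Add(-7976, -132), Mul(-5822, Rational(1, 1002))) = Add(-8108, Rational(-2911, 501)) = Rational(-4065019, 501) ≈ -8113.8)
Mul(Add(40532, Z), Add(12401, Function('M')(219))) = Mul(Add(40532, Rational(-4065019, 501)), Add(12401, 117)) = Mul(Rational(16241513, 501), 12518) = Rational(203311259734, 501)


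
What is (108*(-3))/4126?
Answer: -162/2063 ≈ -0.078526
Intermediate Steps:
(108*(-3))/4126 = -324*1/4126 = -162/2063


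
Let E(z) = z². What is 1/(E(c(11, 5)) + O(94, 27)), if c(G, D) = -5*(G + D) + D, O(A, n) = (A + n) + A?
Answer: 1/5840 ≈ 0.00017123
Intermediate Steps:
O(A, n) = n + 2*A
c(G, D) = -5*G - 4*D (c(G, D) = -5*(D + G) + D = (-5*D - 5*G) + D = -5*G - 4*D)
1/(E(c(11, 5)) + O(94, 27)) = 1/((-5*11 - 4*5)² + (27 + 2*94)) = 1/((-55 - 20)² + (27 + 188)) = 1/((-75)² + 215) = 1/(5625 + 215) = 1/5840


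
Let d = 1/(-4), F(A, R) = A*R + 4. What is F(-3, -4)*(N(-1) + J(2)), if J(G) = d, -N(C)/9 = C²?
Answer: -148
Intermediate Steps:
N(C) = -9*C²
F(A, R) = 4 + A*R
d = -¼ ≈ -0.25000
J(G) = -¼
F(-3, -4)*(N(-1) + J(2)) = (4 - 3*(-4))*(-9*(-1)² - ¼) = (4 + 12)*(-9*1 - ¼) = 16*(-9 - ¼) = 16*(-37/4) = -148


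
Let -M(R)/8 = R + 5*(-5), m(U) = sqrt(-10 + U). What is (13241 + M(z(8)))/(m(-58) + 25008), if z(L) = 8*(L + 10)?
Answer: 76830828/156350033 - 12289*I*sqrt(17)/312700066 ≈ 0.4914 - 0.00016204*I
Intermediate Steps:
z(L) = 80 + 8*L (z(L) = 8*(10 + L) = 80 + 8*L)
M(R) = 200 - 8*R (M(R) = -8*(R + 5*(-5)) = -8*(R - 25) = -8*(-25 + R) = 200 - 8*R)
(13241 + M(z(8)))/(m(-58) + 25008) = (13241 + (200 - 8*(80 + 8*8)))/(sqrt(-10 - 58) + 25008) = (13241 + (200 - 8*(80 + 64)))/(sqrt(-68) + 25008) = (13241 + (200 - 8*144))/(2*I*sqrt(17) + 25008) = (13241 + (200 - 1152))/(25008 + 2*I*sqrt(17)) = (13241 - 952)/(25008 + 2*I*sqrt(17)) = 12289/(25008 + 2*I*sqrt(17))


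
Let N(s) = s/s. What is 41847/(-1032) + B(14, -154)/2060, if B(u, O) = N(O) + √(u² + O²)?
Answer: -7183649/177160 + 7*√122/1030 ≈ -40.474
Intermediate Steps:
N(s) = 1
B(u, O) = 1 + √(O² + u²) (B(u, O) = 1 + √(u² + O²) = 1 + √(O² + u²))
41847/(-1032) + B(14, -154)/2060 = 41847/(-1032) + (1 + √((-154)² + 14²))/2060 = 41847*(-1/1032) + (1 + √(23716 + 196))*(1/2060) = -13949/344 + (1 + √23912)*(1/2060) = -13949/344 + (1 + 14*√122)*(1/2060) = -13949/344 + (1/2060 + 7*√122/1030) = -7183649/177160 + 7*√122/1030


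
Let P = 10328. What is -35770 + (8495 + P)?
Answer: -16947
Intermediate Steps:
-35770 + (8495 + P) = -35770 + (8495 + 10328) = -35770 + 18823 = -16947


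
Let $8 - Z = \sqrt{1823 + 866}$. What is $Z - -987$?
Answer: $995 - \sqrt{2689} \approx 943.14$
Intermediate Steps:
$Z = 8 - \sqrt{2689}$ ($Z = 8 - \sqrt{1823 + 866} = 8 - \sqrt{2689} \approx -43.856$)
$Z - -987 = \left(8 - \sqrt{2689}\right) - -987 = \left(8 - \sqrt{2689}\right) + 987 = 995 - \sqrt{2689}$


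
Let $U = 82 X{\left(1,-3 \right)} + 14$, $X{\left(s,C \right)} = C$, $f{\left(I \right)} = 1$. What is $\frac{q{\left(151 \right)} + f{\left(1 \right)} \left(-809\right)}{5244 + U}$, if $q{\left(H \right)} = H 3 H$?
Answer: $\frac{33797}{2506} \approx 13.486$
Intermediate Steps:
$q{\left(H \right)} = 3 H^{2}$ ($q{\left(H \right)} = 3 H H = 3 H^{2}$)
$U = -232$ ($U = 82 \left(-3\right) + 14 = -246 + 14 = -232$)
$\frac{q{\left(151 \right)} + f{\left(1 \right)} \left(-809\right)}{5244 + U} = \frac{3 \cdot 151^{2} + 1 \left(-809\right)}{5244 - 232} = \frac{3 \cdot 22801 - 809}{5012} = \left(68403 - 809\right) \frac{1}{5012} = 67594 \cdot \frac{1}{5012} = \frac{33797}{2506}$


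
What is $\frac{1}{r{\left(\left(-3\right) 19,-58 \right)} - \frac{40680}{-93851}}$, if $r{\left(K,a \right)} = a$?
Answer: $- \frac{93851}{5402678} \approx -0.017371$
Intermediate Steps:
$\frac{1}{r{\left(\left(-3\right) 19,-58 \right)} - \frac{40680}{-93851}} = \frac{1}{-58 - \frac{40680}{-93851}} = \frac{1}{-58 - - \frac{40680}{93851}} = \frac{1}{-58 + \frac{40680}{93851}} = \frac{1}{- \frac{5402678}{93851}} = - \frac{93851}{5402678}$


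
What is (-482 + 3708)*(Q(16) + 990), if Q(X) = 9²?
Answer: 3455046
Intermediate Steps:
Q(X) = 81
(-482 + 3708)*(Q(16) + 990) = (-482 + 3708)*(81 + 990) = 3226*1071 = 3455046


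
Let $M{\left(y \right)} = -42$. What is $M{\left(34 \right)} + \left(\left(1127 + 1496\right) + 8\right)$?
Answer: $2589$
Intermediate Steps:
$M{\left(34 \right)} + \left(\left(1127 + 1496\right) + 8\right) = -42 + \left(\left(1127 + 1496\right) + 8\right) = -42 + \left(2623 + 8\right) = -42 + 2631 = 2589$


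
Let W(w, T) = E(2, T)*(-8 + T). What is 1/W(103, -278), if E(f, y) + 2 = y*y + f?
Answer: -1/22103224 ≈ -4.5242e-8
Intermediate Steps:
E(f, y) = -2 + f + y**2 (E(f, y) = -2 + (y*y + f) = -2 + (y**2 + f) = -2 + (f + y**2) = -2 + f + y**2)
W(w, T) = T**2*(-8 + T) (W(w, T) = (-2 + 2 + T**2)*(-8 + T) = T**2*(-8 + T))
1/W(103, -278) = 1/((-278)**2*(-8 - 278)) = 1/(77284*(-286)) = 1/(-22103224) = -1/22103224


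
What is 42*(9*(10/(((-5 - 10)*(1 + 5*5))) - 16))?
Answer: -78750/13 ≈ -6057.7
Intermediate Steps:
42*(9*(10/(((-5 - 10)*(1 + 5*5))) - 16)) = 42*(9*(10/((-15*(1 + 25))) - 16)) = 42*(9*(10/((-15*26)) - 16)) = 42*(9*(10/(-390) - 16)) = 42*(9*(10*(-1/390) - 16)) = 42*(9*(-1/39 - 16)) = 42*(9*(-625/39)) = 42*(-1875/13) = -78750/13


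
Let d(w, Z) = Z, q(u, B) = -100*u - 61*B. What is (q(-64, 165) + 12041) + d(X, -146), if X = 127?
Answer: 8230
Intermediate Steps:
(q(-64, 165) + 12041) + d(X, -146) = ((-100*(-64) - 61*165) + 12041) - 146 = ((6400 - 10065) + 12041) - 146 = (-3665 + 12041) - 146 = 8376 - 146 = 8230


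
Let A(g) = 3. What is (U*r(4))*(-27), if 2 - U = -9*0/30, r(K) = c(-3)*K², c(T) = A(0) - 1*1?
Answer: -1728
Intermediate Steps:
c(T) = 2 (c(T) = 3 - 1*1 = 3 - 1 = 2)
r(K) = 2*K²
U = 2 (U = 2 - (-9*0)/30 = 2 - 0/30 = 2 - 1*0 = 2 + 0 = 2)
(U*r(4))*(-27) = (2*(2*4²))*(-27) = (2*(2*16))*(-27) = (2*32)*(-27) = 64*(-27) = -1728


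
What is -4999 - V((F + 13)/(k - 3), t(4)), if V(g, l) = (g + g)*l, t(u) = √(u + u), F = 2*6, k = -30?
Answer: -4999 + 100*√2/33 ≈ -4994.7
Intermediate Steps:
F = 12
t(u) = √2*√u (t(u) = √(2*u) = √2*√u)
V(g, l) = 2*g*l (V(g, l) = (2*g)*l = 2*g*l)
-4999 - V((F + 13)/(k - 3), t(4)) = -4999 - 2*(12 + 13)/(-30 - 3)*√2*√4 = -4999 - 2*25/(-33)*√2*2 = -4999 - 2*25*(-1/33)*2*√2 = -4999 - 2*(-25)*2*√2/33 = -4999 - (-100)*√2/33 = -4999 + 100*√2/33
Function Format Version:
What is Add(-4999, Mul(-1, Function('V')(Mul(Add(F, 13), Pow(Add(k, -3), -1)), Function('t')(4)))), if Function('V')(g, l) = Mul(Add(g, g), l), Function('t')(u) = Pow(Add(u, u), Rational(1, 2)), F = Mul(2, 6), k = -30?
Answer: Add(-4999, Mul(Rational(100, 33), Pow(2, Rational(1, 2)))) ≈ -4994.7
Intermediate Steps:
F = 12
Function('t')(u) = Mul(Pow(2, Rational(1, 2)), Pow(u, Rational(1, 2))) (Function('t')(u) = Pow(Mul(2, u), Rational(1, 2)) = Mul(Pow(2, Rational(1, 2)), Pow(u, Rational(1, 2))))
Function('V')(g, l) = Mul(2, g, l) (Function('V')(g, l) = Mul(Mul(2, g), l) = Mul(2, g, l))
Add(-4999, Mul(-1, Function('V')(Mul(Add(F, 13), Pow(Add(k, -3), -1)), Function('t')(4)))) = Add(-4999, Mul(-1, Mul(2, Mul(Add(12, 13), Pow(Add(-30, -3), -1)), Mul(Pow(2, Rational(1, 2)), Pow(4, Rational(1, 2)))))) = Add(-4999, Mul(-1, Mul(2, Mul(25, Pow(-33, -1)), Mul(Pow(2, Rational(1, 2)), 2)))) = Add(-4999, Mul(-1, Mul(2, Mul(25, Rational(-1, 33)), Mul(2, Pow(2, Rational(1, 2)))))) = Add(-4999, Mul(-1, Mul(2, Rational(-25, 33), Mul(2, Pow(2, Rational(1, 2)))))) = Add(-4999, Mul(-1, Mul(Rational(-100, 33), Pow(2, Rational(1, 2))))) = Add(-4999, Mul(Rational(100, 33), Pow(2, Rational(1, 2))))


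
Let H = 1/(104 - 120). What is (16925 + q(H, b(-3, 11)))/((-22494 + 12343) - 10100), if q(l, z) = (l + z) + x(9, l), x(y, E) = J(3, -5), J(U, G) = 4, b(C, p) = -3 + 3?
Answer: -270863/324016 ≈ -0.83596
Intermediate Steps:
b(C, p) = 0
x(y, E) = 4
H = -1/16 (H = 1/(-16) = -1/16 ≈ -0.062500)
q(l, z) = 4 + l + z (q(l, z) = (l + z) + 4 = 4 + l + z)
(16925 + q(H, b(-3, 11)))/((-22494 + 12343) - 10100) = (16925 + (4 - 1/16 + 0))/((-22494 + 12343) - 10100) = (16925 + 63/16)/(-10151 - 10100) = (270863/16)/(-20251) = (270863/16)*(-1/20251) = -270863/324016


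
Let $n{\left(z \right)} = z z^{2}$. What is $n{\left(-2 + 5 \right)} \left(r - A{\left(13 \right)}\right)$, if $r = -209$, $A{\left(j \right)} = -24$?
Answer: $-4995$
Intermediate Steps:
$n{\left(z \right)} = z^{3}$
$n{\left(-2 + 5 \right)} \left(r - A{\left(13 \right)}\right) = \left(-2 + 5\right)^{3} \left(-209 - -24\right) = 3^{3} \left(-209 + 24\right) = 27 \left(-185\right) = -4995$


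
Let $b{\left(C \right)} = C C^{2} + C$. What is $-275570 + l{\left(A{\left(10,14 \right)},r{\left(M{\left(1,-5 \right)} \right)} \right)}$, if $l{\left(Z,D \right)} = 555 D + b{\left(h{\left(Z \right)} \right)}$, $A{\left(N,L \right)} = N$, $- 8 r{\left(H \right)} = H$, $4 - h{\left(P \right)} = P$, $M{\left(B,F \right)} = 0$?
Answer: $-275792$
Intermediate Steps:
$h{\left(P \right)} = 4 - P$
$r{\left(H \right)} = - \frac{H}{8}$
$b{\left(C \right)} = C + C^{3}$ ($b{\left(C \right)} = C^{3} + C = C + C^{3}$)
$l{\left(Z,D \right)} = 4 + \left(4 - Z\right)^{3} - Z + 555 D$ ($l{\left(Z,D \right)} = 555 D - \left(-4 + Z - \left(4 - Z\right)^{3}\right) = 555 D + \left(4 + \left(4 - Z\right)^{3} - Z\right) = 4 + \left(4 - Z\right)^{3} - Z + 555 D$)
$-275570 + l{\left(A{\left(10,14 \right)},r{\left(M{\left(1,-5 \right)} \right)} \right)} = -275570 + \left(4 - 10 - \left(-4 + 10\right)^{3} + 555 \left(\left(- \frac{1}{8}\right) 0\right)\right) = -275570 + \left(4 - 10 - 6^{3} + 555 \cdot 0\right) = -275570 + \left(4 - 10 - 216 + 0\right) = -275570 - 222 = -275792$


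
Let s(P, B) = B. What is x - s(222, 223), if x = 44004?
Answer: 43781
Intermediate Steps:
x - s(222, 223) = 44004 - 1*223 = 44004 - 223 = 43781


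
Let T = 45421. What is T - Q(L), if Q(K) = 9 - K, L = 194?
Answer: 45606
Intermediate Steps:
T - Q(L) = 45421 - (9 - 1*194) = 45421 - (9 - 194) = 45421 - 1*(-185) = 45421 + 185 = 45606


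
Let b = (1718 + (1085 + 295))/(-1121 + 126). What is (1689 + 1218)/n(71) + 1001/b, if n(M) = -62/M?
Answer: -175292399/48019 ≈ -3650.5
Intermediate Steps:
b = -3098/995 (b = (1718 + 1380)/(-995) = 3098*(-1/995) = -3098/995 ≈ -3.1136)
(1689 + 1218)/n(71) + 1001/b = (1689 + 1218)/((-62/71)) + 1001/(-3098/995) = 2907/((-62*1/71)) + 1001*(-995/3098) = 2907/(-62/71) - 995995/3098 = 2907*(-71/62) - 995995/3098 = -206397/62 - 995995/3098 = -175292399/48019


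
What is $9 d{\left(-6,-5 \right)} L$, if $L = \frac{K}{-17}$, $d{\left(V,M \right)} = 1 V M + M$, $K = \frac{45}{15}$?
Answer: $- \frac{675}{17} \approx -39.706$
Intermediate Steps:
$K = 3$ ($K = 45 \cdot \frac{1}{15} = 3$)
$d{\left(V,M \right)} = M + M V$ ($d{\left(V,M \right)} = V M + M = M V + M = M + M V$)
$L = - \frac{3}{17}$ ($L = \frac{3}{-17} = 3 \left(- \frac{1}{17}\right) = - \frac{3}{17} \approx -0.17647$)
$9 d{\left(-6,-5 \right)} L = 9 \left(- 5 \left(1 - 6\right)\right) \left(- \frac{3}{17}\right) = 9 \left(\left(-5\right) \left(-5\right)\right) \left(- \frac{3}{17}\right) = 9 \cdot 25 \left(- \frac{3}{17}\right) = 225 \left(- \frac{3}{17}\right) = - \frac{675}{17}$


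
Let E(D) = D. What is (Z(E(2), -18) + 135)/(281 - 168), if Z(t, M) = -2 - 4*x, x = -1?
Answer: 137/113 ≈ 1.2124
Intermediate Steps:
Z(t, M) = 2 (Z(t, M) = -2 - 4*(-1) = -2 + 4 = 2)
(Z(E(2), -18) + 135)/(281 - 168) = (2 + 135)/(281 - 168) = 137/113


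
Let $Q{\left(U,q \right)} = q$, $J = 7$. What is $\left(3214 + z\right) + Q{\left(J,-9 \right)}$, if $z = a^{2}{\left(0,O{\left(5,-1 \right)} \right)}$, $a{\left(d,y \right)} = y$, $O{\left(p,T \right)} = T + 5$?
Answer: $3221$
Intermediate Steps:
$O{\left(p,T \right)} = 5 + T$
$z = 16$ ($z = \left(5 - 1\right)^{2} = 4^{2} = 16$)
$\left(3214 + z\right) + Q{\left(J,-9 \right)} = \left(3214 + 16\right) - 9 = 3230 - 9 = 3221$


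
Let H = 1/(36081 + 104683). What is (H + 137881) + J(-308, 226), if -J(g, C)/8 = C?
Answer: 19154179773/140764 ≈ 1.3607e+5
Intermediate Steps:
J(g, C) = -8*C
H = 1/140764 ≈ 7.1041e-6
(H + 137881) + J(-308, 226) = (1/140764 + 137881) - 8*226 = 19408681085/140764 - 1808 = 19154179773/140764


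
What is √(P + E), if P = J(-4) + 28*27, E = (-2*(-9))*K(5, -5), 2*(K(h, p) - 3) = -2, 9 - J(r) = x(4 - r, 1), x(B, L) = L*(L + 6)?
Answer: √794 ≈ 28.178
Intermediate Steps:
x(B, L) = L*(6 + L)
J(r) = 2 (J(r) = 9 - (6 + 1) = 9 - 7 = 2)
K(h, p) = 2 (K(h, p) = 3 + (½)*(-2) = 3 - 1 = 2)
E = 36 (E = -2*(-9)*2 = 18*2 = 36)
P = 758 (P = 2 + 28*27 = 2 + 756 = 758)
√(P + E) = √(758 + 36) = √794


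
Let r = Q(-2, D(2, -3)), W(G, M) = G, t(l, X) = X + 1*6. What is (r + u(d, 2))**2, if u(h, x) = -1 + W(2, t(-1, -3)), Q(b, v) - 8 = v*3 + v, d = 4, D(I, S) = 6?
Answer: 1089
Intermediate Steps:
t(l, X) = 6 + X (t(l, X) = X + 6 = 6 + X)
Q(b, v) = 8 + 4*v (Q(b, v) = 8 + (v*3 + v) = 8 + (3*v + v) = 8 + 4*v)
r = 32 (r = 8 + 4*6 = 8 + 24 = 32)
u(h, x) = 1 (u(h, x) = -1 + 2 = 1)
(r + u(d, 2))**2 = (32 + 1)**2 = 33**2 = 1089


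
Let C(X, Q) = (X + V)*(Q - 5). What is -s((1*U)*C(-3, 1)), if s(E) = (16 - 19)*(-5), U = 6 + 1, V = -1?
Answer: -15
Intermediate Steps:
C(X, Q) = (-1 + X)*(-5 + Q) (C(X, Q) = (X - 1)*(Q - 5) = (-1 + X)*(-5 + Q))
U = 7
s(E) = 15 (s(E) = -3*(-5) = 15)
-s((1*U)*C(-3, 1)) = -1*15 = -15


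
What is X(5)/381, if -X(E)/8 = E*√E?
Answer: -40*√5/381 ≈ -0.23476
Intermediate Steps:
X(E) = -8*E^(3/2) (X(E) = -8*E*√E = -8*E^(3/2))
X(5)/381 = -40*√5/381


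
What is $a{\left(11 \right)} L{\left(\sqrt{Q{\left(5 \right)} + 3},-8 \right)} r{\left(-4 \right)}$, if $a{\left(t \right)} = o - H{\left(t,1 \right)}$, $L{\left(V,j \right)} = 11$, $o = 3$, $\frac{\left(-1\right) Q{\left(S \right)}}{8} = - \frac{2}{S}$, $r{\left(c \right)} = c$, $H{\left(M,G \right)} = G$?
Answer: $-88$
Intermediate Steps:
$Q{\left(S \right)} = \frac{16}{S}$ ($Q{\left(S \right)} = - 8 \left(- \frac{2}{S}\right) = \frac{16}{S}$)
$a{\left(t \right)} = 2$ ($a{\left(t \right)} = 3 - 1 = 2$)
$a{\left(11 \right)} L{\left(\sqrt{Q{\left(5 \right)} + 3},-8 \right)} r{\left(-4 \right)} = 2 \cdot 11 \left(-4\right) = 22 \left(-4\right) = -88$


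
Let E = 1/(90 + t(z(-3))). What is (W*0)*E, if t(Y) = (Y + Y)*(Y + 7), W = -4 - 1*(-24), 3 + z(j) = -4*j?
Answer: 0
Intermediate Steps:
z(j) = -3 - 4*j
W = 20 (W = -4 + 24 = 20)
t(Y) = 2*Y*(7 + Y) (t(Y) = (2*Y)*(7 + Y) = 2*Y*(7 + Y))
E = 1/378 (E = 1/(90 + 2*(-3 - 4*(-3))*(7 + (-3 - 4*(-3)))) = 1/(90 + 2*(-3 + 12)*(7 + (-3 + 12))) = 1/(90 + 2*9*(7 + 9)) = 1/(90 + 2*9*16) = 1/(90 + 288) = 1/378 ≈ 0.0026455)
(W*0)*E = (20*0)*(1/378) = 0*(1/378) = 0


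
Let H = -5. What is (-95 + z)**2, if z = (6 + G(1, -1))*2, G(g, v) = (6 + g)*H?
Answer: 23409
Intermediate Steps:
G(g, v) = -30 - 5*g (G(g, v) = (6 + g)*(-5) = -30 - 5*g)
z = -58 (z = (6 + (-30 - 5*1))*2 = (6 + (-30 - 5))*2 = (6 - 35)*2 = -29*2 = -58)
(-95 + z)**2 = (-95 - 58)**2 = (-153)**2 = 23409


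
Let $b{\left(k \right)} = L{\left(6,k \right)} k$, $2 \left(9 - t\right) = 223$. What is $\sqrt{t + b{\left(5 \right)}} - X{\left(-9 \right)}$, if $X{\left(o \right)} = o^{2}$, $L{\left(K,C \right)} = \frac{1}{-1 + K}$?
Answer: $-81 + \frac{i \sqrt{406}}{2} \approx -81.0 + 10.075 i$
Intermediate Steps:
$t = - \frac{205}{2}$ ($t = 9 - \frac{223}{2} = - \frac{205}{2} \approx -102.5$)
$b{\left(k \right)} = \frac{k}{5}$ ($b{\left(k \right)} = \frac{k}{-1 + 6} = \frac{k}{5}$)
$\sqrt{t + b{\left(5 \right)}} - X{\left(-9 \right)} = \sqrt{- \frac{205}{2} + \frac{1}{5} \cdot 5} - \left(-9\right)^{2} = \sqrt{- \frac{205}{2} + 1} - 81 = \sqrt{- \frac{203}{2}} - 81 = \frac{i \sqrt{406}}{2} - 81 = -81 + \frac{i \sqrt{406}}{2}$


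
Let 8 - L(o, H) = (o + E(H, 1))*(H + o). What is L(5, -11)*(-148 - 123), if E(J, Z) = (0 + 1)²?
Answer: -11924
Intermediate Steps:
E(J, Z) = 1 (E(J, Z) = 1² = 1)
L(o, H) = 8 - (1 + o)*(H + o) (L(o, H) = 8 - (o + 1)*(H + o) = 8 - (1 + o)*(H + o))
L(5, -11)*(-148 - 123) = (8 - 1*(-11) - 1*5 - 1*5² - 1*(-11)*5)*(-148 - 123) = (8 + 11 - 5 - 1*25 + 55)*(-271) = (8 + 11 - 5 - 25 + 55)*(-271) = 44*(-271) = -11924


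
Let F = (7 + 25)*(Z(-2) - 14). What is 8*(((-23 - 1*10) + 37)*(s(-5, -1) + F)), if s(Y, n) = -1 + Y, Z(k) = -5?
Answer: -19648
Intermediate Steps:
F = -608 (F = (7 + 25)*(-5 - 14) = 32*(-19) = -608)
8*(((-23 - 1*10) + 37)*(s(-5, -1) + F)) = 8*(((-23 - 1*10) + 37)*((-1 - 5) - 608)) = 8*(((-23 - 10) + 37)*(-6 - 608)) = 8*((-33 + 37)*(-614)) = 8*(4*(-614)) = 8*(-2456) = -19648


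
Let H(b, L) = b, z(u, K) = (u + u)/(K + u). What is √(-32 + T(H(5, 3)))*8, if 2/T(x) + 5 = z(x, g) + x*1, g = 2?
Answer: 24*I*√85/5 ≈ 44.254*I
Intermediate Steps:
z(u, K) = 2*u/(K + u) (z(u, K) = (2*u)/(K + u) = 2*u/(K + u))
T(x) = 2/(-5 + x + 2*x/(2 + x)) (T(x) = 2/(-5 + (2*x/(2 + x) + x*1)) = 2/(-5 + (2*x/(2 + x) + x)) = 2/(-5 + (x + 2*x/(2 + x))) = 2/(-5 + x + 2*x/(2 + x)))
√(-32 + T(H(5, 3)))*8 = √(-32 + 2*(2 + 5)/(-10 + 5² - 1*5))*8 = √(-32 + 2*7/(-10 + 25 - 5))*8 = √(-32 + 2*7/10)*8 = √(-32 + 2*(⅒)*7)*8 = √(-32 + 7/5)*8 = √(-153/5)*8 = (3*I*√85/5)*8 = 24*I*√85/5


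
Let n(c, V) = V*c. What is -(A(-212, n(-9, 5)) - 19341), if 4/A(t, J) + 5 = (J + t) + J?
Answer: 5937691/307 ≈ 19341.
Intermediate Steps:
A(t, J) = 4/(-5 + t + 2*J) (A(t, J) = 4/(-5 + ((J + t) + J)) = 4/(-5 + (t + 2*J)) = 4/(-5 + t + 2*J))
-(A(-212, n(-9, 5)) - 19341) = -(4/(-5 - 212 + 2*(5*(-9))) - 19341) = -(4/(-5 - 212 + 2*(-45)) - 19341) = -(4/(-5 - 212 - 90) - 19341) = -(4/(-307) - 19341) = -(4*(-1/307) - 19341) = -(-4/307 - 19341) = -1*(-5937691/307) = 5937691/307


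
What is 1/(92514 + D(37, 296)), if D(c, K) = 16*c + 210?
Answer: 1/93316 ≈ 1.0716e-5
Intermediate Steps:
D(c, K) = 210 + 16*c
1/(92514 + D(37, 296)) = 1/(92514 + (210 + 16*37)) = 1/(92514 + (210 + 592)) = 1/(92514 + 802) = 1/93316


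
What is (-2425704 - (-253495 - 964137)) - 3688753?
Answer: -4896825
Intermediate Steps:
(-2425704 - (-253495 - 964137)) - 3688753 = (-2425704 - 1*(-1217632)) - 3688753 = (-2425704 + 1217632) - 3688753 = -1208072 - 3688753 = -4896825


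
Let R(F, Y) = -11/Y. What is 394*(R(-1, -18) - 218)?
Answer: -770861/9 ≈ -85651.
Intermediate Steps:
394*(R(-1, -18) - 218) = 394*(-11/(-18) - 218) = 394*(-11*(-1/18) - 218) = 394*(11/18 - 218) = 394*(-3913/18) = -770861/9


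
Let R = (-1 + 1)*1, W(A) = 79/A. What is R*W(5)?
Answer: 0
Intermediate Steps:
R = 0 (R = 0*1 = 0)
R*W(5) = 0*(79/5) = 0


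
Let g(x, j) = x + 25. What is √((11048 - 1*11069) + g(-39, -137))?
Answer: I*√35 ≈ 5.9161*I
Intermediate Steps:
g(x, j) = 25 + x
√((11048 - 1*11069) + g(-39, -137)) = √((11048 - 1*11069) + (25 - 39)) = √((11048 - 11069) - 14) = √(-21 - 14) = √(-35) = I*√35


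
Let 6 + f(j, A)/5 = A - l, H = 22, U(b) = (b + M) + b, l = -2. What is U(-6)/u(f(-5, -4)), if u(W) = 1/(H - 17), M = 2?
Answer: -50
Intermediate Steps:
U(b) = 2 + 2*b (U(b) = (b + 2) + b = (2 + b) + b = 2 + 2*b)
f(j, A) = -20 + 5*A (f(j, A) = -30 + 5*(A - 1*(-2)) = -30 + 5*(A + 2) = -30 + 5*(2 + A) = -30 + (10 + 5*A) = -20 + 5*A)
u(W) = 1/5 (u(W) = 1/(22 - 17) = 1/5)
U(-6)/u(f(-5, -4)) = (2 + 2*(-6))/(1/5) = (2 - 12)*5 = -10*5 = -50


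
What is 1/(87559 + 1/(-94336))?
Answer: 94336/8259965823 ≈ 1.1421e-5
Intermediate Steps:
1/(87559 + 1/(-94336)) = 1/(87559 - 1/94336) = 1/(8259965823/94336) = 94336/8259965823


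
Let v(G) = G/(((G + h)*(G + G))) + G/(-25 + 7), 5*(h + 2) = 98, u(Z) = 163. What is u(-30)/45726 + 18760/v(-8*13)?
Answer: 741157085521/228035562 ≈ 3250.2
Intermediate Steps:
h = 88/5 (h = -2 + (⅕)*98 = -2 + 98/5 = 88/5 ≈ 17.600)
v(G) = 1/(2*(88/5 + G)) - G/18 (v(G) = G/(((G + 88/5)*(G + G))) + G/(-25 + 7) = G/(((88/5 + G)*(2*G))) + G/(-18) = G/((2*G*(88/5 + G))) + G*(-1/18) = G*(1/(2*G*(88/5 + G))) - G/18 = 1/(2*(88/5 + G)) - G/18)
u(-30)/45726 + 18760/v(-8*13) = 163/45726 + 18760/(((45 - (-704)*13 - 5*(-8*13)²)/(18*(88 + 5*(-8*13))))) = 163*(1/45726) + 18760/(((45 - 88*(-104) - 5*(-104)²)/(18*(88 + 5*(-104))))) = 163/45726 + 18760/(((45 + 9152 - 5*10816)/(18*(88 - 520)))) = 163/45726 + 18760/(((1/18)*(45 + 9152 - 54080)/(-432))) = 163/45726 + 18760/(((1/18)*(-1/432)*(-44883))) = 163/45726 + 18760/(4987/864) = 163/45726 + 18760*(864/4987) = 163/45726 + 16208640/4987 = 741157085521/228035562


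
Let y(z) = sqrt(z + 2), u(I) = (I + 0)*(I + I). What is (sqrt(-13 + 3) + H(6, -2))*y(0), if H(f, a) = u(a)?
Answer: sqrt(2)*(8 + I*sqrt(10)) ≈ 11.314 + 4.4721*I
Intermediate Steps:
u(I) = 2*I**2 (u(I) = I*(2*I) = 2*I**2)
H(f, a) = 2*a**2
y(z) = sqrt(2 + z)
(sqrt(-13 + 3) + H(6, -2))*y(0) = (sqrt(-13 + 3) + 2*(-2)**2)*sqrt(2 + 0) = (sqrt(-10) + 2*4)*sqrt(2) = (I*sqrt(10) + 8)*sqrt(2) = (8 + I*sqrt(10))*sqrt(2) = sqrt(2)*(8 + I*sqrt(10))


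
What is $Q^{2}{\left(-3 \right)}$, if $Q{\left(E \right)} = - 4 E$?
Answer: $144$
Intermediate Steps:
$Q^{2}{\left(-3 \right)} = \left(\left(-4\right) \left(-3\right)\right)^{2} = 12^{2} = 144$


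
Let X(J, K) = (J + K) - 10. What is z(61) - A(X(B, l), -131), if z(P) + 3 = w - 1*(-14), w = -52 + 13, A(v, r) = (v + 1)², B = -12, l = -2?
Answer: -557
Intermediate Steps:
X(J, K) = -10 + J + K
A(v, r) = (1 + v)²
w = -39
z(P) = -28 (z(P) = -3 + (-39 - 1*(-14)) = -3 + (-39 + 14) = -3 - 25 = -28)
z(61) - A(X(B, l), -131) = -28 - (1 + (-10 - 12 - 2))² = -28 - (1 - 24)² = -28 - 1*(-23)² = -28 - 1*529 = -28 - 529 = -557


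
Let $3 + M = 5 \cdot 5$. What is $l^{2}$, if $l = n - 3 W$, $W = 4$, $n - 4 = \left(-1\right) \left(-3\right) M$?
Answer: $3364$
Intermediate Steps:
$M = 22$ ($M = -3 + 5 \cdot 5 = -3 + 25 = 22$)
$n = 70$ ($n = 4 + \left(-1\right) \left(-3\right) 22 = 4 + 3 \cdot 22 = 4 + 66 = 70$)
$l = 58$ ($l = 70 - 12 = 58$)
$l^{2} = 58^{2} = 3364$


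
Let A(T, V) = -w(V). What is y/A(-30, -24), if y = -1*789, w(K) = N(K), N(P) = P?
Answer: -263/8 ≈ -32.875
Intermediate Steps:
w(K) = K
y = -789
A(T, V) = -V
y/A(-30, -24) = -789/((-1*(-24))) = -789/24 = -789*1/24 = -263/8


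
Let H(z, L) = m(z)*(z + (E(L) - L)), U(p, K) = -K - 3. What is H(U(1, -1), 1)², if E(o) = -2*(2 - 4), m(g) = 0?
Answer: 0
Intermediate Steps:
E(o) = 4 (E(o) = -2*(-2) = 4)
U(p, K) = -3 - K
H(z, L) = 0 (H(z, L) = 0*(z + (4 - L)) = 0*(4 + z - L) = 0)
H(U(1, -1), 1)² = 0² = 0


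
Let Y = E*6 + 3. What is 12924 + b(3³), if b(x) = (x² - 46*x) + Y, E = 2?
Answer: 12426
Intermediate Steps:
Y = 15 (Y = 2*6 + 3 = 12 + 3 = 15)
b(x) = 15 + x² - 46*x (b(x) = (x² - 46*x) + 15 = 15 + x² - 46*x)
12924 + b(3³) = 12924 + (15 + (3³)² - 46*3³) = 12924 + (15 + 27² - 46*27) = 12924 + (15 + 729 - 1242) = 12924 - 498 = 12426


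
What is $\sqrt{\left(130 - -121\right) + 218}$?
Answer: $\sqrt{469} \approx 21.656$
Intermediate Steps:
$\sqrt{\left(130 - -121\right) + 218} = \sqrt{\left(130 + 121\right) + 218} = \sqrt{251 + 218} = \sqrt{469}$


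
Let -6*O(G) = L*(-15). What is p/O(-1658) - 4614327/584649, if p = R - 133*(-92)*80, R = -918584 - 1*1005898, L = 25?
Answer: -122918590919/8120125 ≈ -15138.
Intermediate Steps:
R = -1924482 (R = -918584 - 1005898 = -1924482)
O(G) = 125/2 (O(G) = -25*(-15)/6 = -1/6*(-375) = 125/2)
p = -945602 (p = -1924482 - 133*(-92)*80 = -1924482 - (-12236)*80 = -1924482 - 1*(-978880) = -1924482 + 978880 = -945602)
p/O(-1658) - 4614327/584649 = -945602/125/2 - 4614327/584649 = -945602*2/125 - 4614327*1/584649 = -1891204/125 - 512703/64961 = -122918590919/8120125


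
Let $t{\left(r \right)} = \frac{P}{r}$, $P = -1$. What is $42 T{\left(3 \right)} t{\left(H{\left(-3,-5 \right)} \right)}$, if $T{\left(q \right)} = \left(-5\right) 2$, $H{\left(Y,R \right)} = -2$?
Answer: $-210$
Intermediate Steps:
$t{\left(r \right)} = - \frac{1}{r}$
$T{\left(q \right)} = -10$
$42 T{\left(3 \right)} t{\left(H{\left(-3,-5 \right)} \right)} = 42 \left(-10\right) \left(- \frac{1}{-2}\right) = - 420 \left(\left(-1\right) \left(- \frac{1}{2}\right)\right) = \left(-420\right) \frac{1}{2} = -210$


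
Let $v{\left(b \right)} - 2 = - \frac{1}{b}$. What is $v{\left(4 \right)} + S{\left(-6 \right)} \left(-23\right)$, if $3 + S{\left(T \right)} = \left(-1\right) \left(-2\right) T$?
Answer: $\frac{1387}{4} \approx 346.75$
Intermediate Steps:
$v{\left(b \right)} = 2 - \frac{1}{b}$
$S{\left(T \right)} = -3 + 2 T$ ($S{\left(T \right)} = -3 + \left(-1\right) \left(-2\right) T = -3 + 2 T$)
$v{\left(4 \right)} + S{\left(-6 \right)} \left(-23\right) = \left(2 - \frac{1}{4}\right) + \left(-3 + 2 \left(-6\right)\right) \left(-23\right) = \left(2 - \frac{1}{4}\right) + \left(-3 - 12\right) \left(-23\right) = \left(2 - \frac{1}{4}\right) - -345 = \frac{7}{4} + 345 = \frac{1387}{4}$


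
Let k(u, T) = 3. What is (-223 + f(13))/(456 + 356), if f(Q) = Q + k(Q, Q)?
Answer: -207/812 ≈ -0.25493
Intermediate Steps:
f(Q) = 3 + Q (f(Q) = Q + 3 = 3 + Q)
(-223 + f(13))/(456 + 356) = (-223 + (3 + 13))/(456 + 356) = (-223 + 16)/812 = -207*1/812 = -207/812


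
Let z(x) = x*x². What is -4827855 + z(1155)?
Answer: 1535971020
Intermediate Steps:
z(x) = x³
-4827855 + z(1155) = -4827855 + 1155³ = -4827855 + 1540798875 = 1535971020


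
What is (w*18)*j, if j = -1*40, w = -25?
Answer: 18000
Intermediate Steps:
j = -40
(w*18)*j = -25*18*(-40) = -450*(-40) = 18000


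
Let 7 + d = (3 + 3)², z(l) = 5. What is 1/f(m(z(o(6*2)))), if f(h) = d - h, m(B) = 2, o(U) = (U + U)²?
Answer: 1/27 ≈ 0.037037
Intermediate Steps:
o(U) = 4*U² (o(U) = (2*U)² = 4*U²)
d = 29 (d = -7 + (3 + 3)² = -7 + 6² = -7 + 36 = 29)
f(h) = 29 - h
1/f(m(z(o(6*2)))) = 1/(29 - 1*2) = 1/(29 - 2) = 1/27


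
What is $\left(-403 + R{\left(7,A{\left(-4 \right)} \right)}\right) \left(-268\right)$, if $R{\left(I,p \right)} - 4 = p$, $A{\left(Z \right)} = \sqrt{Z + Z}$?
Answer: $106932 - 536 i \sqrt{2} \approx 1.0693 \cdot 10^{5} - 758.02 i$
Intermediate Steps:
$A{\left(Z \right)} = \sqrt{2} \sqrt{Z}$ ($A{\left(Z \right)} = \sqrt{2 Z} = \sqrt{2} \sqrt{Z}$)
$R{\left(I,p \right)} = 4 + p$
$\left(-403 + R{\left(7,A{\left(-4 \right)} \right)}\right) \left(-268\right) = \left(-403 + \left(4 + \sqrt{2} \sqrt{-4}\right)\right) \left(-268\right) = \left(-403 + \left(4 + \sqrt{2} \cdot 2 i\right)\right) \left(-268\right) = \left(-403 + \left(4 + 2 i \sqrt{2}\right)\right) \left(-268\right) = \left(-399 + 2 i \sqrt{2}\right) \left(-268\right) = 106932 - 536 i \sqrt{2}$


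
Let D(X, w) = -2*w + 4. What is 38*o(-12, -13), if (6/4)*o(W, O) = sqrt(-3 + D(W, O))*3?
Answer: 228*sqrt(3) ≈ 394.91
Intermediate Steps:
D(X, w) = 4 - 2*w
o(W, O) = 2*sqrt(1 - 2*O) (o(W, O) = 2*(sqrt(-3 + (4 - 2*O))*3)/3 = 2*(sqrt(1 - 2*O)*3)/3 = 2*(3*sqrt(1 - 2*O))/3 = 2*sqrt(1 - 2*O))
38*o(-12, -13) = 38*(2*sqrt(1 - 2*(-13))) = 38*(2*sqrt(1 + 26)) = 38*(2*sqrt(27)) = 38*(2*(3*sqrt(3))) = 38*(6*sqrt(3)) = 228*sqrt(3)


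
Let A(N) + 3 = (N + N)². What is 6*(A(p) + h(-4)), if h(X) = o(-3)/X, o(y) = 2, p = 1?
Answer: 3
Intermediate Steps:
h(X) = 2/X
A(N) = -3 + 4*N² (A(N) = -3 + (N + N)² = -3 + (2*N)² = -3 + 4*N²)
6*(A(p) + h(-4)) = 6*((-3 + 4*1²) + 2/(-4)) = 6*((-3 + 4*1) + 2*(-¼)) = 6*((-3 + 4) - ½) = 6*(1 - ½) = 6*(½) = 3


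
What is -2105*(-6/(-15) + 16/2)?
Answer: -17682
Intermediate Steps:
-2105*(-6/(-15) + 16/2) = -2105*(-6*(-1/15) + 16*(½)) = -2105*(⅖ + 8) = -2105*42/5 = -17682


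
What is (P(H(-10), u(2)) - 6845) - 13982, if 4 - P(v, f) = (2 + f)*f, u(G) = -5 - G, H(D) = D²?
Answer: -20858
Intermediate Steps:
P(v, f) = 4 - f*(2 + f) (P(v, f) = 4 - (2 + f)*f = 4 - f*(2 + f))
(P(H(-10), u(2)) - 6845) - 13982 = ((4 - (-5 - 1*2)² - 2*(-5 - 1*2)) - 6845) - 13982 = ((4 - (-5 - 2)² - 2*(-5 - 2)) - 6845) - 13982 = ((4 - 1*(-7)² - 2*(-7)) - 6845) - 13982 = ((4 - 1*49 + 14) - 6845) - 13982 = ((4 - 49 + 14) - 6845) - 13982 = (-31 - 6845) - 13982 = -6876 - 13982 = -20858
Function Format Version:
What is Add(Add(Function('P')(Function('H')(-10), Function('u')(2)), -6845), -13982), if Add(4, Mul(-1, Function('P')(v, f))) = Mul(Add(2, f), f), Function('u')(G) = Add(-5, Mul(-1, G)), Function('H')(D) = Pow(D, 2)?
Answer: -20858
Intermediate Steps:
Function('P')(v, f) = Add(4, Mul(-1, f, Add(2, f))) (Function('P')(v, f) = Add(4, Mul(-1, Mul(Add(2, f), f))) = Add(4, Mul(-1, Mul(f, Add(2, f)))) = Add(4, Mul(-1, f, Add(2, f))))
Add(Add(Function('P')(Function('H')(-10), Function('u')(2)), -6845), -13982) = Add(Add(Add(4, Mul(-1, Pow(Add(-5, Mul(-1, 2)), 2)), Mul(-2, Add(-5, Mul(-1, 2)))), -6845), -13982) = Add(Add(Add(4, Mul(-1, Pow(Add(-5, -2), 2)), Mul(-2, Add(-5, -2))), -6845), -13982) = Add(Add(Add(4, Mul(-1, Pow(-7, 2)), Mul(-2, -7)), -6845), -13982) = Add(Add(Add(4, Mul(-1, 49), 14), -6845), -13982) = Add(Add(Add(4, -49, 14), -6845), -13982) = Add(Add(-31, -6845), -13982) = Add(-6876, -13982) = -20858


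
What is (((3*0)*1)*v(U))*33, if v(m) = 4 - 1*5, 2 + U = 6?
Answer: 0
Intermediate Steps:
U = 4 (U = -2 + 6 = 4)
v(m) = -1 (v(m) = 4 - 5 = -1)
(((3*0)*1)*v(U))*33 = (((3*0)*1)*(-1))*33 = ((0*1)*(-1))*33 = (0*(-1))*33 = 0*33 = 0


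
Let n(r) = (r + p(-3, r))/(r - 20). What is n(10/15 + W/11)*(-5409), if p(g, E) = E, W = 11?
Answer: 10818/11 ≈ 983.45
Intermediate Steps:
n(r) = 2*r/(-20 + r) (n(r) = (r + r)/(r - 20) = (2*r)/(-20 + r) = 2*r/(-20 + r))
n(10/15 + W/11)*(-5409) = (2*(10/15 + 11/11)/(-20 + (10/15 + 11/11)))*(-5409) = (2*(10*(1/15) + 11*(1/11))/(-20 + (10*(1/15) + 11*(1/11))))*(-5409) = (2*(⅔ + 1)/(-20 + (⅔ + 1)))*(-5409) = (2*(5/3)/(-20 + 5/3))*(-5409) = (2*(5/3)/(-55/3))*(-5409) = (2*(5/3)*(-3/55))*(-5409) = -2/11*(-5409) = 10818/11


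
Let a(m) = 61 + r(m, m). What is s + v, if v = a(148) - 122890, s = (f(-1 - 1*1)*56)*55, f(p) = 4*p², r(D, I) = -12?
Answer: -73561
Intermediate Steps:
a(m) = 49 (a(m) = 61 - 12 = 49)
s = 49280 (s = ((4*(-1 - 1*1)²)*56)*55 = ((4*(-1 - 1)²)*56)*55 = ((4*(-2)²)*56)*55 = ((4*4)*56)*55 = (16*56)*55 = 896*55 = 49280)
v = -122841 (v = 49 - 122890 = -122841)
s + v = 49280 - 122841 = -73561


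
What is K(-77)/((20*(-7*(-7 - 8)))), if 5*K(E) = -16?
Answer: -4/2625 ≈ -0.0015238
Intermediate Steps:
K(E) = -16/5 (K(E) = (1/5)*(-16) = -16/5)
K(-77)/((20*(-7*(-7 - 8)))) = -16*(-1/(140*(-7 - 8)))/5 = -16/(5*(20*(-7*(-15)))) = -16/(5*(20*105)) = -16/5/2100 = -16/5*1/2100 = -4/2625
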